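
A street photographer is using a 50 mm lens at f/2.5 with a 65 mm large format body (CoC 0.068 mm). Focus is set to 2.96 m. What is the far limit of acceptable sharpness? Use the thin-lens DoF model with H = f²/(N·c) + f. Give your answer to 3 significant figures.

Hyperfocal distance H = f²/(N·c) + f = 50²/(2.5 × 0.068) + 50 = 2500/0.17 + 50 ≈ 14755.9 mm ≈ 14.76 m.
Far limit Df = s·(H − f)/(H − s) = 2960 × (14755.9 − 50) / (14755.9 − 2960) = 2960 × 14705.9 / 11795.9 ≈ 3690.2 mm ≈ 3.69 m.

3.69 m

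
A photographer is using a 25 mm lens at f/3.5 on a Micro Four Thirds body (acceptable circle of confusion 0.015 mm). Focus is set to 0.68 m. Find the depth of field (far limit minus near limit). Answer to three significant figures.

Hyperfocal distance H = f²/(N·c) + f = 25²/(3.5 × 0.015) + 25 = 625/0.0525 + 25 ≈ 11929.8 mm ≈ 11.93 m.
Near limit Dn = s·(H − f)/(H + s − 2f) = 680 × (11929.8 − 25) / (11929.8 + 680 − 2 × 25) = 680 × 11904.8 / 12559.8 ≈ 644.538 mm.
Far limit Df = s·(H − f)/(H − s) = 680 × (11929.8 − 25) / (11929.8 − 680) = 680 × 11904.8 / 11249.8 ≈ 719.592 mm.
Depth of field = Df − Dn = 719.592 − 644.538 ≈ 75.054 mm.

75.1 mm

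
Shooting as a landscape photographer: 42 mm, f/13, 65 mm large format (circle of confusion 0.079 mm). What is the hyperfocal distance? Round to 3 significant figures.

Hyperfocal distance H = f²/(N·c) + f = 42²/(13 × 0.079) + 42 = 1764/1.027 + 42 ≈ 1759.6 mm ≈ 1.76 m.

1.76 m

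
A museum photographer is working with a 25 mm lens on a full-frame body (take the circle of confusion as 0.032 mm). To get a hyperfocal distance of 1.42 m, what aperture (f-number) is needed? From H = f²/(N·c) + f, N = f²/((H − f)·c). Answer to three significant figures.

Rearrange H = f²/(N·c) + f for N: N = f² / ((H − f)·c).
N = 25² / ((1420 − 25) × 0.032) = 625 / 44.64 ≈ 14.

f/14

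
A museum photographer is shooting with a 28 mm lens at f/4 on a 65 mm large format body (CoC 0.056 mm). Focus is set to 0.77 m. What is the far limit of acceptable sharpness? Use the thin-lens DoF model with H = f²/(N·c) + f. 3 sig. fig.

0.977 m

Hyperfocal distance H = f²/(N·c) + f = 28²/(4 × 0.056) + 28 = 784/0.224 + 28 ≈ 3528.0 mm ≈ 3.528 m.
Far limit Df = s·(H − f)/(H − s) = 770 × (3528.0 − 28) / (3528.0 − 770) = 770 × 3500.0 / 2758.0 ≈ 977.16 mm ≈ 0.977 m.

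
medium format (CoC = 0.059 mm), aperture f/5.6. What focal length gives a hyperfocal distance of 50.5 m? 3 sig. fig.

129 mm

From H = f²/(N·c) + f, with f ≪ H: f ≈ √(H·N·c) = √(50500 × 5.6 × 0.059) = √16685 ≈ 129.2 mm.
The +f correction barely moves this — solving exactly, f² + N·c·f − N·c·H = 0 ⇒ f = (−N·c + √((N·c)² + 4·N·c·H))/2 = (−0.3304 + √66741)/2 ≈ 129.01 mm, so f ≈ 129 mm.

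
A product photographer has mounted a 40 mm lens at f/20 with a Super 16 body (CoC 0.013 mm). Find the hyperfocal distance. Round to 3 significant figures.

6.19 m

Hyperfocal distance H = f²/(N·c) + f = 40²/(20 × 0.013) + 40 = 1600/0.26 + 40 ≈ 6193.8 mm ≈ 6.19 m.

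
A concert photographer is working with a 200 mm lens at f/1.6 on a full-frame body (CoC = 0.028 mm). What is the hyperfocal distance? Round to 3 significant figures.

Hyperfocal distance H = f²/(N·c) + f = 200²/(1.6 × 0.028) + 200 = 40000/0.0448 + 200 ≈ 893057.1 mm ≈ 893 m.

893 m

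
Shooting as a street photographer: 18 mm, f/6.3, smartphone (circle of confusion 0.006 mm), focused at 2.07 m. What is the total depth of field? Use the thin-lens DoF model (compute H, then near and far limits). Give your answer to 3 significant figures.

1.05 m

Hyperfocal distance H = f²/(N·c) + f = 18²/(6.3 × 0.006) + 18 = 324/0.0378 + 18 ≈ 8589.4 mm ≈ 8.589 m.
Near limit Dn = s·(H − f)/(H + s − 2f) = 2070 × (8589.4 − 18) / (8589.4 + 2070 − 2 × 18) = 2070 × 8571.4 / 10623.4 ≈ 1670.2 mm.
Far limit Df = s·(H − f)/(H − s) = 2070 × (8589.4 − 18) / (8589.4 − 2070) = 2070 × 8571.4 / 6519.4 ≈ 2721.5 mm.
Depth of field = Df − Dn = 2721.5 − 1670.2 ≈ 1051.3 mm ≈ 1.05 m.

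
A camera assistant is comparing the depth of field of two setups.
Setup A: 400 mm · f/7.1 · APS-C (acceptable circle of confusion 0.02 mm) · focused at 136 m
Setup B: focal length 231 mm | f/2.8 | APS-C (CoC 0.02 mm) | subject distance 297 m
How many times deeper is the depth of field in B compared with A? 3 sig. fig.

6.17

Setup A: H = 400²/(7.1×0.02) + 400 ≈ 1127160.6 mm; DoF = Df − Dn = 154606 − 121391 ≈ 33215 mm.
Setup B: H = 231²/(2.8×0.02) + 231 ≈ 953106.0 mm; DoF = Df − Dn = 431339 − 226468 ≈ 204871 mm.
Ratio = 204871 / 33215 ≈ 6.17.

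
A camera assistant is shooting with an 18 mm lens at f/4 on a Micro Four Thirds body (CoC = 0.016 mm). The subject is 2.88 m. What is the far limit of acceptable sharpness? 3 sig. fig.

6.63 m

Hyperfocal distance H = f²/(N·c) + f = 18²/(4 × 0.016) + 18 = 324/0.064 + 18 ≈ 5080.5 mm ≈ 5.080 m.
Far limit Df = s·(H − f)/(H − s) = 2880 × (5080.5 − 18) / (5080.5 − 2880) = 2880 × 5062.5 / 2200.5 ≈ 6625.8 mm ≈ 6.63 m.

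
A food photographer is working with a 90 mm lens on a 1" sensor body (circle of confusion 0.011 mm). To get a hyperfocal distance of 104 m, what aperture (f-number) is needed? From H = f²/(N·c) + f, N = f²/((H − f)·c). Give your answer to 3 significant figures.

f/7.09

Rearrange H = f²/(N·c) + f for N: N = f² / ((H − f)·c).
N = 90² / ((104000 − 90) × 0.011) = 8100 / 1143 ≈ 7.09.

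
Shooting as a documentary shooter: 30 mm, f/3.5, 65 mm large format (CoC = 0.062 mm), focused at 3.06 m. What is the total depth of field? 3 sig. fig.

Hyperfocal distance H = f²/(N·c) + f = 30²/(3.5 × 0.062) + 30 = 900/0.217 + 30 ≈ 4177.5 mm ≈ 4.177 m.
Near limit Dn = s·(H − f)/(H + s − 2f) = 3060 × (4177.5 − 30) / (4177.5 + 3060 − 2 × 30) = 3060 × 4147.5 / 7177.5 ≈ 1768.2 mm.
Far limit Df = s·(H − f)/(H − s) = 3060 × (4177.5 − 30) / (4177.5 − 3060) = 3060 × 4147.5 / 1117.5 ≈ 11357.2 mm.
Depth of field = Df − Dn = 11357.2 − 1768.2 ≈ 9589.0 mm ≈ 9.59 m.

9.59 m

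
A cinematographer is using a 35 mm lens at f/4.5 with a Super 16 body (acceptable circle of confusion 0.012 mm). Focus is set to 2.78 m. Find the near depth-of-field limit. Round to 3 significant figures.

2.48 m

Hyperfocal distance H = f²/(N·c) + f = 35²/(4.5 × 0.012) + 35 = 1225/0.054 + 35 ≈ 22720.2 mm ≈ 22.72 m.
Near limit Dn = s·(H − f)/(H + s − 2f) = 2780 × (22720.2 − 35) / (22720.2 + 2780 − 2 × 35) = 2780 × 22685.2 / 25430.2 ≈ 2479.9 mm ≈ 2.48 m.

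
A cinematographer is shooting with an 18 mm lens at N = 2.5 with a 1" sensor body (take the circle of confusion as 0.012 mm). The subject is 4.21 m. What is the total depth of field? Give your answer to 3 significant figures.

Hyperfocal distance H = f²/(N·c) + f = 18²/(2.5 × 0.012) + 18 = 324/0.03 + 18 ≈ 10818.0 mm ≈ 10.82 m.
Near limit Dn = s·(H − f)/(H + s − 2f) = 4210 × (10818.0 − 18) / (10818.0 + 4210 − 2 × 18) = 4210 × 10800.0 / 14992.0 ≈ 3032.8 mm.
Far limit Df = s·(H − f)/(H − s) = 4210 × (10818.0 − 18) / (10818.0 − 4210) = 4210 × 10800.0 / 6608.0 ≈ 6880.8 mm.
Depth of field = Df − Dn = 6880.8 − 3032.8 ≈ 3848.0 mm ≈ 3.85 m.

3.85 m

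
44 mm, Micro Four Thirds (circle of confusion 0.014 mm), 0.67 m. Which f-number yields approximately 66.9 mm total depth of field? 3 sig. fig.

f/11

Write h = H − f = f²/(N·c). The thin-lens limits are Dn = s·h/(h + (s−f)) and Df = s·h/(h − (s−f)), so DoF = Df − Dn = 2·s·(s−f)·h / (h² − (s−f)²).
That is a quadratic in h: DoF·h² − 2·s·(s−f)·h − DoF·(s−f)² = 0 ⇒ h = (s−f)·(s + √(s² + DoF²)) / DoF = 626 × (670 + √(670² + 66.9²)) / 66.9 = 626 × (670 + 673.332) / 66.9 ≈ 12570 mm.
Then N = f²/(c·h) = 44² / (0.014 × 12570) = 1936 / 175.98 ≈ 11.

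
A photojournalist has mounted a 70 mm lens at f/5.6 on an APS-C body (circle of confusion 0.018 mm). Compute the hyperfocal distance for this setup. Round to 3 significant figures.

Hyperfocal distance H = f²/(N·c) + f = 70²/(5.6 × 0.018) + 70 = 4900/0.1008 + 70 ≈ 48681.1 mm ≈ 48.7 m.

48.7 m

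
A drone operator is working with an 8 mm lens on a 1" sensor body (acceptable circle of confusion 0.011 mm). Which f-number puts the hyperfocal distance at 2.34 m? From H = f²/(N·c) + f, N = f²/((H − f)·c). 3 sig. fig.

Rearrange H = f²/(N·c) + f for N: N = f² / ((H − f)·c).
N = 8² / ((2340 − 8) × 0.011) = 64 / 25.65 ≈ 2.49.

f/2.49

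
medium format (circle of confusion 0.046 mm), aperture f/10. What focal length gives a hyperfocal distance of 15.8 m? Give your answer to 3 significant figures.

85.0 mm

From H = f²/(N·c) + f, with f ≪ H: f ≈ √(H·N·c) = √(15800 × 10 × 0.046) = √7268.0 ≈ 85.25 mm.
Exact: f² + N·c·f − N·c·H = 0 ⇒ f = (−N·c + √((N·c)² + 4·N·c·H))/2 = (−0.46 + √29072)/2 ≈ 85.023 mm ≈ 85.0 mm.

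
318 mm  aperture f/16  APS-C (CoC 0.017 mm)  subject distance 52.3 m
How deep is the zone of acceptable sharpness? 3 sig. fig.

Hyperfocal distance H = f²/(N·c) + f = 318²/(16 × 0.017) + 318 = 101124/0.272 + 318 ≈ 372097.4 mm ≈ 372.1 m.
Near limit Dn = s·(H − f)/(H + s − 2f) = 52300 × (372097.4 − 318) / (372097.4 + 52300 − 2 × 318) = 52300 × 371779.4 / 423761.4 ≈ 45884 mm.
Far limit Df = s·(H − f)/(H − s) = 52300 × (372097.4 − 318) / (372097.4 − 52300) = 52300 × 371779.4 / 319797.4 ≈ 60801 mm.
Depth of field = Df − Dn = 60801 − 45884 ≈ 14917 mm ≈ 14.9 m.

14.9 m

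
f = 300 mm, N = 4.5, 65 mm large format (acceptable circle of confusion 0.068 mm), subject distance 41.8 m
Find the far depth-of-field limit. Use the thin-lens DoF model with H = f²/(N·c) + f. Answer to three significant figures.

48.7 m

Hyperfocal distance H = f²/(N·c) + f = 300²/(4.5 × 0.068) + 300 = 90000/0.306 + 300 ≈ 294417.6 mm ≈ 294.4 m.
Far limit Df = s·(H − f)/(H − s) = 41800 × (294417.6 − 300) / (294417.6 − 41800) = 41800 × 294117.6 / 252617.6 ≈ 48667 mm ≈ 48.7 m.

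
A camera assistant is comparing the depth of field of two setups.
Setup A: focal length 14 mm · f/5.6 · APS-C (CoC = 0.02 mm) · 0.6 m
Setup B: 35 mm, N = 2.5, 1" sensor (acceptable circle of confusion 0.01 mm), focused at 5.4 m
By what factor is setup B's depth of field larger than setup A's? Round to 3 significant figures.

Setup A: H = 14²/(5.6×0.02) + 14 ≈ 1764.0 mm; DoF = Df − Dn = 902.06 − 449.49 ≈ 452.57 mm.
Setup B: H = 35²/(2.5×0.01) + 35 ≈ 49035.0 mm; DoF = Df − Dn = 6063.9 − 4867.1 ≈ 1196.8 mm.
Ratio = 1196.8 / 452.57 ≈ 2.64.

2.64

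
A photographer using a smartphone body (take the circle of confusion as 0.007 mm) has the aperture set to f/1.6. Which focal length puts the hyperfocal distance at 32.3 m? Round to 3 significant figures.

19.0 mm

From H = f²/(N·c) + f, with f ≪ H: f ≈ √(H·N·c) = √(32300 × 1.6 × 0.007) = √361.76 ≈ 19.02 mm.
The +f correction barely moves this — solving exactly, f² + N·c·f − N·c·H = 0 ⇒ f = (−N·c + √((N·c)² + 4·N·c·H))/2 = (−0.0112 + √1447.0)/2 ≈ 19.014 mm, so f ≈ 19.0 mm.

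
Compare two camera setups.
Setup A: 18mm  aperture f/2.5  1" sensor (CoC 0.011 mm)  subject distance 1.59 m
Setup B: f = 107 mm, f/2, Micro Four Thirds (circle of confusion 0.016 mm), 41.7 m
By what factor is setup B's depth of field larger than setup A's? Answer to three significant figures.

Setup A: H = 18²/(2.5×0.011) + 18 ≈ 11799.8 mm; DoF = Df − Dn = 1834.81 − 1402.83 ≈ 431.98 mm.
Setup B: H = 107²/(2×0.016) + 107 ≈ 357888.2 mm; DoF = Df − Dn = 47185.4 − 37357.1 ≈ 9828.3 mm.
Ratio = 9828.3 / 431.98 ≈ 22.8.

22.8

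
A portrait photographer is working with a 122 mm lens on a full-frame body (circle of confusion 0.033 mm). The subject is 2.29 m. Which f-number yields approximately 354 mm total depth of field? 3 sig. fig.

Write h = H − f = f²/(N·c). The thin-lens limits are Dn = s·h/(h + (s−f)) and Df = s·h/(h − (s−f)), so DoF = Df − Dn = 2·s·(s−f)·h / (h² − (s−f)²).
That is a quadratic in h: DoF·h² − 2·s·(s−f)·h − DoF·(s−f)² = 0 ⇒ h = (s−f)·(s + √(s² + DoF²)) / DoF = 2168 × (2290 + √(2290² + 354²)) / 354 = 2168 × (2290 + 2317.20) / 354 ≈ 28216 mm.
Then N = f²/(c·h) = 122² / (0.033 × 28216) = 14884 / 931.12 ≈ 16.

f/16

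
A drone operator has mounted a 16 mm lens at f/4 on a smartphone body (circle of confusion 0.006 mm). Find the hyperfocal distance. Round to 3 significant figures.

10.7 m

Hyperfocal distance H = f²/(N·c) + f = 16²/(4 × 0.006) + 16 = 256/0.024 + 16 ≈ 10682.7 mm ≈ 10.7 m.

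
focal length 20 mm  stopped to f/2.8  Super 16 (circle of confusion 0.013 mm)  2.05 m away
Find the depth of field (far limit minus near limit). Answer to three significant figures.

0.784 m

Hyperfocal distance H = f²/(N·c) + f = 20²/(2.8 × 0.013) + 20 = 400/0.0364 + 20 ≈ 11009.0 mm ≈ 11.01 m.
Near limit Dn = s·(H − f)/(H + s − 2f) = 2050 × (11009.0 − 20) / (11009.0 + 2050 − 2 × 20) = 2050 × 10989.0 / 13019.0 ≈ 1730.35 mm.
Far limit Df = s·(H − f)/(H − s) = 2050 × (11009.0 − 20) / (11009.0 − 2050) = 2050 × 10989.0 / 8959.0 ≈ 2514.50 mm.
Depth of field = Df − Dn = 2514.50 − 1730.35 ≈ 784.15 mm ≈ 0.784 m.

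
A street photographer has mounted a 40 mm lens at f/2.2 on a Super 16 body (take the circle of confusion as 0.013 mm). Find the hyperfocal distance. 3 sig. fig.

Hyperfocal distance H = f²/(N·c) + f = 40²/(2.2 × 0.013) + 40 = 1600/0.0286 + 40 ≈ 55984.1 mm ≈ 56.0 m.

56.0 m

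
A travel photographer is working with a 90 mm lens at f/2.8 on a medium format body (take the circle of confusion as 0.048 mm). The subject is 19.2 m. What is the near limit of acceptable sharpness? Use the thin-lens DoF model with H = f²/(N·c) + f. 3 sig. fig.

14.6 m

Hyperfocal distance H = f²/(N·c) + f = 90²/(2.8 × 0.048) + 90 = 8100/0.1344 + 90 ≈ 60357.9 mm ≈ 60.36 m.
Near limit Dn = s·(H − f)/(H + s − 2f) = 19200 × (60357.9 − 90) / (60357.9 + 19200 − 2 × 90) = 19200 × 60267.9 / 79377.9 ≈ 14578 mm ≈ 14.6 m.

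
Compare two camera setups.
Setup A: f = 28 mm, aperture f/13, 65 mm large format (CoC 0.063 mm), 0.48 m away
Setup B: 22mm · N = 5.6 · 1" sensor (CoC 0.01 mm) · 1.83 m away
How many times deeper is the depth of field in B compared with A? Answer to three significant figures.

Setup A: H = 28²/(13×0.063) + 28 ≈ 985.3 mm; DoF = Df − Dn = 909.40 − 326.05 ≈ 583.35 mm.
Setup B: H = 22²/(5.6×0.01) + 22 ≈ 8664.9 mm; DoF = Df − Dn = 2314.08 − 1513.41 ≈ 800.67 mm.
Ratio = 800.67 / 583.35 ≈ 1.37.

1.37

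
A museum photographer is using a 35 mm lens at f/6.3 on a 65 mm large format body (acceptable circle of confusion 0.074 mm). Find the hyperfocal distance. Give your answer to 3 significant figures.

2.66 m

Hyperfocal distance H = f²/(N·c) + f = 35²/(6.3 × 0.074) + 35 = 1225/0.4662 + 35 ≈ 2662.6 mm ≈ 2.66 m.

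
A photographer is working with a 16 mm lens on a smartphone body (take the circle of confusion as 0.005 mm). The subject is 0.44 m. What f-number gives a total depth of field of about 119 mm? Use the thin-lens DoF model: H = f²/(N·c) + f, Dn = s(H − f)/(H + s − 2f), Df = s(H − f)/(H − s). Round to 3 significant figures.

Write h = H − f = f²/(N·c). The thin-lens limits are Dn = s·h/(h + (s−f)) and Df = s·h/(h − (s−f)), so DoF = Df − Dn = 2·s·(s−f)·h / (h² − (s−f)²).
That is a quadratic in h: DoF·h² − 2·s·(s−f)·h − DoF·(s−f)² = 0 ⇒ h = (s−f)·(s + √(s² + DoF²)) / DoF = 424 × (440 + √(440² + 119²)) / 119 = 424 × (440 + 455.808) / 119 ≈ 3191.8 mm.
Then N = f²/(c·h) = 16² / (0.005 × 3191.8) = 256 / 15.959 ≈ 16.

f/16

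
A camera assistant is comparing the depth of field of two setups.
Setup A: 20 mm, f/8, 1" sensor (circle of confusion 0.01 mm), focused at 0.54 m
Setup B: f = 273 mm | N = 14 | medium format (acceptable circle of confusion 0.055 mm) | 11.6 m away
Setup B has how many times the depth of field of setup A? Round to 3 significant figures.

Setup A: H = 20²/(8×0.01) + 20 ≈ 5020.0 mm; DoF = Df − Dn = 602.68 − 489.13 ≈ 113.55 mm.
Setup B: H = 273²/(14×0.055) + 273 ≈ 97063.9 mm; DoF = Df − Dn = 13137.4 − 10384.7 ≈ 2752.7 mm.
Ratio = 2752.7 / 113.55 ≈ 24.2.

24.2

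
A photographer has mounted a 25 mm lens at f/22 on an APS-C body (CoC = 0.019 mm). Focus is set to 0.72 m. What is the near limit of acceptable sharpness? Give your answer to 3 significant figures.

492 mm

Hyperfocal distance H = f²/(N·c) + f = 25²/(22 × 0.019) + 25 = 625/0.418 + 25 ≈ 1520.2 mm ≈ 1.520 m.
Near limit Dn = s·(H − f)/(H + s − 2f) = 720 × (1520.2 − 25) / (1520.2 + 720 − 2 × 25) = 720 × 1495.2 / 2190.2 ≈ 491.53 mm.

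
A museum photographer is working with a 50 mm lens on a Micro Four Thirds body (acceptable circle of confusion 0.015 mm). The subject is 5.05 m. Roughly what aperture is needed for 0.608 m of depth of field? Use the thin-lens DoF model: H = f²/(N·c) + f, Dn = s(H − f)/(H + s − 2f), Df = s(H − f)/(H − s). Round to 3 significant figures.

Write h = H − f = f²/(N·c). The thin-lens limits are Dn = s·h/(h + (s−f)) and Df = s·h/(h − (s−f)), so DoF = Df − Dn = 2·s·(s−f)·h / (h² − (s−f)²).
That is a quadratic in h: DoF·h² − 2·s·(s−f)·h − DoF·(s−f)² = 0 ⇒ h = (s−f)·(s + √(s² + DoF²)) / DoF = 5000 × (5050 + √(5050² + 608²)) / 608 = 5000 × (5050 + 5086.47) / 608 ≈ 83359 mm.
Then N = f²/(c·h) = 50² / (0.015 × 83359) = 2500 / 1250.4 ≈ 2.00.

f/2.00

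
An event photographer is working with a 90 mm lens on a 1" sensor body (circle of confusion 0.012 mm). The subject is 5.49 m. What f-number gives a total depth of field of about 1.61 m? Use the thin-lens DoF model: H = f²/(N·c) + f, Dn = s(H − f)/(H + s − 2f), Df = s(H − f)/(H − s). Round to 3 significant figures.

Write h = H − f = f²/(N·c). The thin-lens limits are Dn = s·h/(h + (s−f)) and Df = s·h/(h − (s−f)), so DoF = Df − Dn = 2·s·(s−f)·h / (h² − (s−f)²).
That is a quadratic in h: DoF·h² − 2·s·(s−f)·h − DoF·(s−f)² = 0 ⇒ h = (s−f)·(s + √(s² + DoF²)) / DoF = 5400 × (5490 + √(5490² + 1610²)) / 1610 = 5400 × (5490 + 5721.21) / 1610 ≈ 37603 mm.
Then N = f²/(c·h) = 90² / (0.012 × 37603) = 8100 / 451.23 ≈ 18.

f/18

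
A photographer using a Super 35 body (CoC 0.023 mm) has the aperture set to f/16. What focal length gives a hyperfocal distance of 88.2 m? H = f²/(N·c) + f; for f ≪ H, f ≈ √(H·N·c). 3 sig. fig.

180 mm

From H = f²/(N·c) + f, with f ≪ H: f ≈ √(H·N·c) = √(88200 × 16 × 0.023) = √32458 ≈ 180.2 mm.
The +f correction barely moves this — solving exactly, f² + N·c·f − N·c·H = 0 ⇒ f = (−N·c + √((N·c)² + 4·N·c·H))/2 = (−0.368 + √129831)/2 ≈ 179.98 mm, so f ≈ 180 mm.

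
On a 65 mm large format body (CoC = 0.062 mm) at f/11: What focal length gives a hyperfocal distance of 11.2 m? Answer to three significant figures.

87.1 mm

From H = f²/(N·c) + f, with f ≪ H: f ≈ √(H·N·c) = √(11200 × 11 × 0.062) = √7638.4 ≈ 87.40 mm.
Exact: f² + N·c·f − N·c·H = 0 ⇒ f = (−N·c + √((N·c)² + 4·N·c·H))/2 = (−0.682 + √30554)/2 ≈ 87.058 mm ≈ 87.1 mm.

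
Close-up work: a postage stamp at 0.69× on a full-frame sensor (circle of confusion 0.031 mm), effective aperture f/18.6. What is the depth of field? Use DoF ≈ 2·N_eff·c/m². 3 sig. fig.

At magnification m, DoF ≈ 2·N_eff·c/m² = 2 × 18.6 × 0.031 / 0.69² = 1.153 / 0.4761 ≈ 2.42 mm.

2.42 mm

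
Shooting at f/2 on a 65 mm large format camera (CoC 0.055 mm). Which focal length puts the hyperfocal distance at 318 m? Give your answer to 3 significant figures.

From H = f²/(N·c) + f, with f ≪ H: f ≈ √(H·N·c) = √(318000 × 2 × 0.055) = √34980 ≈ 187.0 mm.
The +f correction barely moves this — solving exactly, f² + N·c·f − N·c·H = 0 ⇒ f = (−N·c + √((N·c)² + 4·N·c·H))/2 = (−0.11 + √139920)/2 ≈ 186.97 mm, so f ≈ 187 mm.

187 mm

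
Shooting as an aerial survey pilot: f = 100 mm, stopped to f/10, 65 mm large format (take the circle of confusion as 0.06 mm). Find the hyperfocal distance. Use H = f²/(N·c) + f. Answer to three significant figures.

Hyperfocal distance H = f²/(N·c) + f = 100²/(10 × 0.06) + 100 = 10000/0.6 + 100 ≈ 16766.7 mm ≈ 16.8 m.

16.8 m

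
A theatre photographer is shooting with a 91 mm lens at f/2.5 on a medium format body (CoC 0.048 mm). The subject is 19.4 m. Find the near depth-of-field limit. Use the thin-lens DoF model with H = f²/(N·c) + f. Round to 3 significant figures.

Hyperfocal distance H = f²/(N·c) + f = 91²/(2.5 × 0.048) + 91 = 8281/0.12 + 91 ≈ 69099.3 mm ≈ 69.10 m.
Near limit Dn = s·(H − f)/(H + s − 2f) = 19400 × (69099.3 − 91) / (69099.3 + 19400 − 2 × 91) = 19400 × 69008.3 / 88317.3 ≈ 15159 mm ≈ 15.2 m.

15.2 m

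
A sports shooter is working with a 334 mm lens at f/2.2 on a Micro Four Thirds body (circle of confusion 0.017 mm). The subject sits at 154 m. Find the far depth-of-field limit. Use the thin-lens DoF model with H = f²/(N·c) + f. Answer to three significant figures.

162 m

Hyperfocal distance H = f²/(N·c) + f = 334²/(2.2 × 0.017) + 334 = 111556/0.0374 + 334 ≈ 2983114.7 mm ≈ 2983 m.
Far limit Df = s·(H − f)/(H − s) = 154000 × (2983114.7 − 334) / (2983114.7 − 154000) = 154000 × 2982780.7 / 2829114.7 ≈ 162365 mm ≈ 162 m.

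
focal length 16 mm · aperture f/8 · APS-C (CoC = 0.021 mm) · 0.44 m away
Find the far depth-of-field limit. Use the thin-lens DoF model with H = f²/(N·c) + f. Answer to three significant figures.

Hyperfocal distance H = f²/(N·c) + f = 16²/(8 × 0.021) + 16 = 256/0.168 + 16 ≈ 1539.8 mm ≈ 1.540 m.
Far limit Df = s·(H − f)/(H − s) = 440 × (1539.8 − 16) / (1539.8 − 440) = 440 × 1523.8 / 1099.8 ≈ 609.63 mm ≈ 0.610 m.

0.610 m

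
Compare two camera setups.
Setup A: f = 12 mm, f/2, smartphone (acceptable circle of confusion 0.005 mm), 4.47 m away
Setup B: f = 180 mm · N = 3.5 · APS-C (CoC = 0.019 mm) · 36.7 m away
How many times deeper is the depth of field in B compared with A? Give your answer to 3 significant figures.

Setup A: H = 12²/(2×0.005) + 12 ≈ 14412.0 mm; DoF = Df − Dn = 6474.4 − 3413.3 ≈ 3061.1 mm.
Setup B: H = 180²/(3.5×0.019) + 180 ≈ 487398.0 mm; DoF = Df − Dn = 39673.8 − 34140.9 ≈ 5532.9 mm.
Ratio = 5532.9 / 3061.1 ≈ 1.81.

1.81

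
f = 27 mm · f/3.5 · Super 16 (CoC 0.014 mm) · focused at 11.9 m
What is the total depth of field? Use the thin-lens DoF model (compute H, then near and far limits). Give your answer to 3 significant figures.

Hyperfocal distance H = f²/(N·c) + f = 27²/(3.5 × 0.014) + 27 = 729/0.049 + 27 ≈ 14904.6 mm ≈ 14.90 m.
Near limit Dn = s·(H − f)/(H + s − 2f) = 11900 × (14904.6 − 27) / (14904.6 + 11900 − 2 × 27) = 11900 × 14877.6 / 26750.6 ≈ 6618 mm.
Far limit Df = s·(H − f)/(H − s) = 11900 × (14904.6 − 27) / (14904.6 − 11900) = 11900 × 14877.6 / 3004.6 ≈ 58925 mm.
Depth of field = Df − Dn = 58925 − 6618 ≈ 52307 mm ≈ 52.3 m.

52.3 m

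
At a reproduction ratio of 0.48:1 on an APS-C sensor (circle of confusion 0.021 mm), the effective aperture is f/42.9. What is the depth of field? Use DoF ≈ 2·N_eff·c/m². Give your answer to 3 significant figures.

7.82 mm

At magnification m, DoF ≈ 2·N_eff·c/m² = 2 × 42.9 × 0.021 / 0.48² = 1.802 / 0.2304 ≈ 7.82 mm.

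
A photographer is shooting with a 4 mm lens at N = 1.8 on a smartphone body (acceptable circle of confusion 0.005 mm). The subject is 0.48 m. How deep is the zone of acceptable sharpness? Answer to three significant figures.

277 mm

Hyperfocal distance H = f²/(N·c) + f = 4²/(1.8 × 0.005) + 4 = 16/0.009 + 4 ≈ 1781.8 mm ≈ 1.782 m.
Near limit Dn = s·(H − f)/(H + s − 2f) = 480 × (1781.8 − 4) / (1781.8 + 480 − 2 × 4) = 480 × 1777.8 / 2253.8 ≈ 378.62 mm.
Far limit Df = s·(H − f)/(H − s) = 480 × (1781.8 − 4) / (1781.8 − 480) = 480 × 1777.8 / 1301.8 ≈ 655.51 mm.
Depth of field = Df − Dn = 655.51 − 378.62 ≈ 276.89 mm.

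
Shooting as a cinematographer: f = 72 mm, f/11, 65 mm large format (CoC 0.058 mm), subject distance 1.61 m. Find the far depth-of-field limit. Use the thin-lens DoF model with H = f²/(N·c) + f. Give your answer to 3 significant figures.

1.99 m

Hyperfocal distance H = f²/(N·c) + f = 72²/(11 × 0.058) + 72 = 5184/0.638 + 72 ≈ 8197.4 mm ≈ 8.197 m.
Far limit Df = s·(H − f)/(H − s) = 1610 × (8197.4 − 72) / (8197.4 − 1610) = 1610 × 8125.4 / 6587.4 ≈ 1985.9 mm ≈ 1.99 m.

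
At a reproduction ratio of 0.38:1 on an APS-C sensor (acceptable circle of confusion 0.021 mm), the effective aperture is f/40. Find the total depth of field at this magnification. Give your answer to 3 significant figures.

At magnification m, DoF ≈ 2·N_eff·c/m² = 2 × 40 × 0.021 / 0.38² = 1.68 / 0.1444 ≈ 11.6 mm.

11.6 mm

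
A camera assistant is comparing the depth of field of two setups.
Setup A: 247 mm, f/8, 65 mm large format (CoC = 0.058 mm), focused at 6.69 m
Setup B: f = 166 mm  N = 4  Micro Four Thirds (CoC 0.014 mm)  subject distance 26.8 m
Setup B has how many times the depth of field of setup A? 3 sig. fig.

4.43

Setup A: H = 247²/(8×0.058) + 247 ≈ 131731.9 mm; DoF = Df − Dn = 7034.71 − 6377.49 ≈ 657.22 mm.
Setup B: H = 166²/(4×0.014) + 166 ≈ 492237.4 mm; DoF = Df − Dn = 28333.6 − 25423.9 ≈ 2909.7 mm.
Ratio = 2909.7 / 657.22 ≈ 4.43.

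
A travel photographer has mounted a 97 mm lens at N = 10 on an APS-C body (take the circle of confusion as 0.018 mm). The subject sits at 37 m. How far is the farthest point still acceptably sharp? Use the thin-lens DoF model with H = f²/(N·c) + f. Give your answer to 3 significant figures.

Hyperfocal distance H = f²/(N·c) + f = 97²/(10 × 0.018) + 97 = 9409/0.18 + 97 ≈ 52369.2 mm ≈ 52.37 m.
Far limit Df = s·(H − f)/(H − s) = 37000 × (52369.2 − 97) / (52369.2 − 37000) = 37000 × 52272.2 / 15369.2 ≈ 125841 mm ≈ 126 m.

126 m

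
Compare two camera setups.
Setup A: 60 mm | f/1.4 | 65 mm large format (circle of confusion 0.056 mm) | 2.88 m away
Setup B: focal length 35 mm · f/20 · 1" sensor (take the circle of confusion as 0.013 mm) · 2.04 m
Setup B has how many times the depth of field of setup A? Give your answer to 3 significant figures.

Setup A: H = 60²/(1.4×0.056) + 60 ≈ 45978.4 mm; DoF = Df − Dn = 3068.44 − 2713.36 ≈ 355.08 mm.
Setup B: H = 35²/(20×0.013) + 35 ≈ 4746.5 mm; DoF = Df − Dn = 3551.2 − 1431.0 ≈ 2120.2 mm.
Ratio = 2120.2 / 355.08 ≈ 5.97.

5.97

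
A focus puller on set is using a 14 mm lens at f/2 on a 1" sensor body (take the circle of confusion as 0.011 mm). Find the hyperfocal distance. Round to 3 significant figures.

8.92 m

Hyperfocal distance H = f²/(N·c) + f = 14²/(2 × 0.011) + 14 = 196/0.022 + 14 ≈ 8923.1 mm ≈ 8.92 m.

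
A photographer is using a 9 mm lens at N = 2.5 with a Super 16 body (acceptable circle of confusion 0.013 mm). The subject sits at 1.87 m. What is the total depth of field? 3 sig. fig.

6.31 m

Hyperfocal distance H = f²/(N·c) + f = 9²/(2.5 × 0.013) + 9 = 81/0.0325 + 9 ≈ 2501.3 mm ≈ 2.501 m.
Near limit Dn = s·(H − f)/(H + s − 2f) = 1870 × (2501.3 − 9) / (2501.3 + 1870 − 2 × 9) = 1870 × 2492.3 / 4353.3 ≈ 1070.6 mm.
Far limit Df = s·(H − f)/(H − s) = 1870 × (2501.3 − 9) / (2501.3 − 1870) = 1870 × 2492.3 / 631.3 ≈ 7382.5 mm.
Depth of field = Df − Dn = 7382.5 − 1070.6 ≈ 6311.9 mm ≈ 6.31 m.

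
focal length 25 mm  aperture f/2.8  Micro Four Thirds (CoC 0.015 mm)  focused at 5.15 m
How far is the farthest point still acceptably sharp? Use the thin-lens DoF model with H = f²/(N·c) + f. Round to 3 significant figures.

Hyperfocal distance H = f²/(N·c) + f = 25²/(2.8 × 0.015) + 25 = 625/0.042 + 25 ≈ 14906.0 mm ≈ 14.91 m.
Far limit Df = s·(H − f)/(H − s) = 5150 × (14906.0 − 25) / (14906.0 − 5150) = 5150 × 14881.0 / 9756.0 ≈ 7855.4 mm ≈ 7.86 m.

7.86 m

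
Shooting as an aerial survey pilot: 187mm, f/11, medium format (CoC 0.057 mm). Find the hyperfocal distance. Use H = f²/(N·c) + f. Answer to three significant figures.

Hyperfocal distance H = f²/(N·c) + f = 187²/(11 × 0.057) + 187 = 34969/0.627 + 187 ≈ 55958.9 mm ≈ 56.0 m.

56.0 m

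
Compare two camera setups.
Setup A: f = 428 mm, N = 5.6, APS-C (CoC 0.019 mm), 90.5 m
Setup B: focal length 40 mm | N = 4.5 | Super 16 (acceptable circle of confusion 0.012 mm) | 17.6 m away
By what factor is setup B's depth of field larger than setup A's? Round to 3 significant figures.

Setup A: H = 428²/(5.6×0.019) + 428 ≈ 1722082.1 mm; DoF = Df − Dn = 95496.1 − 86000.7 ≈ 9495.4 mm.
Setup B: H = 40²/(4.5×0.012) + 40 ≈ 29669.6 mm; DoF = Df − Dn = 43206 − 11051 ≈ 32155 mm.
Ratio = 32155 / 9495.4 ≈ 3.39.

3.39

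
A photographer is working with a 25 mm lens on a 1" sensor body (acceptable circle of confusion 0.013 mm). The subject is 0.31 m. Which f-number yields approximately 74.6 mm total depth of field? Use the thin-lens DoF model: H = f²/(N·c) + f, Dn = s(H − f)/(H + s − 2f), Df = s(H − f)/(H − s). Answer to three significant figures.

f/20

Write h = H − f = f²/(N·c). The thin-lens limits are Dn = s·h/(h + (s−f)) and Df = s·h/(h − (s−f)), so DoF = Df − Dn = 2·s·(s−f)·h / (h² − (s−f)²).
That is a quadratic in h: DoF·h² − 2·s·(s−f)·h − DoF·(s−f)² = 0 ⇒ h = (s−f)·(s + √(s² + DoF²)) / DoF = 285 × (310 + √(310² + 74.6²)) / 74.6 = 285 × (310 + 318.850) / 74.6 ≈ 2402.4 mm.
Then N = f²/(c·h) = 25² / (0.013 × 2402.4) = 625 / 31.232 ≈ 20.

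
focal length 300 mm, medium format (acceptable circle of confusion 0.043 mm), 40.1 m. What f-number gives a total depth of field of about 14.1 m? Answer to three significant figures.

Write h = H − f = f²/(N·c). The thin-lens limits are Dn = s·h/(h + (s−f)) and Df = s·h/(h − (s−f)), so DoF = Df − Dn = 2·s·(s−f)·h / (h² − (s−f)²).
That is a quadratic in h: DoF·h² − 2·s·(s−f)·h − DoF·(s−f)² = 0 ⇒ h = (s−f)·(s + √(s² + DoF²)) / DoF = 39800 × (40100 + √(40100² + 14100²)) / 14100 = 39800 × (40100 + 42506.7) / 14100 ≈ 233174 mm.
Then N = f²/(c·h) = 300² / (0.043 × 233174) = 90000 / 10026 ≈ 8.98.

f/8.98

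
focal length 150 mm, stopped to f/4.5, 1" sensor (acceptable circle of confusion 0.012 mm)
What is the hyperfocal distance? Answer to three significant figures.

417 m

Hyperfocal distance H = f²/(N·c) + f = 150²/(4.5 × 0.012) + 150 = 22500/0.054 + 150 ≈ 416816.7 mm ≈ 417 m.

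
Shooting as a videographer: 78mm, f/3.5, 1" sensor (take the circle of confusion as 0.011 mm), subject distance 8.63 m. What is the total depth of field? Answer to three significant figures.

0.937 m

Hyperfocal distance H = f²/(N·c) + f = 78²/(3.5 × 0.011) + 78 = 6084/0.0385 + 78 ≈ 158104.0 mm ≈ 158.1 m.
Near limit Dn = s·(H − f)/(H + s − 2f) = 8630 × (158104.0 − 78) / (158104.0 + 8630 − 2 × 78) = 8630 × 158026.0 / 166578.0 ≈ 8186.94 mm.
Far limit Df = s·(H − f)/(H − s) = 8630 × (158104.0 − 78) / (158104.0 − 8630) = 8630 × 158026.0 / 149474.0 ≈ 9123.76 mm.
Depth of field = Df − Dn = 9123.76 − 8186.94 ≈ 936.82 mm ≈ 0.937 m.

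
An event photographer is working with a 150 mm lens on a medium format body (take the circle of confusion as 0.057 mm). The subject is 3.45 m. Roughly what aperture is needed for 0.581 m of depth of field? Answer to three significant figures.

Write h = H − f = f²/(N·c). The thin-lens limits are Dn = s·h/(h + (s−f)) and Df = s·h/(h − (s−f)), so DoF = Df − Dn = 2·s·(s−f)·h / (h² − (s−f)²).
That is a quadratic in h: DoF·h² − 2·s·(s−f)·h − DoF·(s−f)² = 0 ⇒ h = (s−f)·(s + √(s² + DoF²)) / DoF = 3300 × (3450 + √(3450² + 581²)) / 581 = 3300 × (3450 + 3498.58) / 581 ≈ 39467 mm.
Then N = f²/(c·h) = 150² / (0.057 × 39467) = 22500 / 2249.6 ≈ 10.

f/10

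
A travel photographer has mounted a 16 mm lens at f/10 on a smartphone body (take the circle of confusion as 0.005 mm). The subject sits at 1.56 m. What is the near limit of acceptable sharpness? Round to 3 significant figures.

1.20 m

Hyperfocal distance H = f²/(N·c) + f = 16²/(10 × 0.005) + 16 = 256/0.05 + 16 ≈ 5136.0 mm ≈ 5.136 m.
Near limit Dn = s·(H − f)/(H + s − 2f) = 1560 × (5136.0 − 16) / (5136.0 + 1560 − 2 × 16) = 1560 × 5120.0 / 6664.0 ≈ 1198.6 mm ≈ 1.20 m.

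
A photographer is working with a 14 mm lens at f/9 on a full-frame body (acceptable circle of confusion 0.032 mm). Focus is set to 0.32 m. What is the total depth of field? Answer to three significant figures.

Hyperfocal distance H = f²/(N·c) + f = 14²/(9 × 0.032) + 14 = 196/0.288 + 14 ≈ 694.6 mm ≈ 0.695 m.
Near limit Dn = s·(H − f)/(H + s − 2f) = 320 × (694.6 − 14) / (694.6 + 320 − 2 × 14) = 320 × 680.6 / 986.6 ≈ 220.75 mm.
Far limit Df = s·(H − f)/(H − s) = 320 × (694.6 − 14) / (694.6 − 320) = 320 × 680.6 / 374.6 ≈ 581.43 mm.
Depth of field = Df − Dn = 581.43 − 220.75 ≈ 360.68 mm.

361 mm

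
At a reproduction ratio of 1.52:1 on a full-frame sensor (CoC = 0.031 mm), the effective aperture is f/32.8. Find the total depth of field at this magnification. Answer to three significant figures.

0.880 mm

At magnification m, DoF ≈ 2·N_eff·c/m² = 2 × 32.8 × 0.031 / 1.52² = 2.034 / 2.31 ≈ 0.88 mm.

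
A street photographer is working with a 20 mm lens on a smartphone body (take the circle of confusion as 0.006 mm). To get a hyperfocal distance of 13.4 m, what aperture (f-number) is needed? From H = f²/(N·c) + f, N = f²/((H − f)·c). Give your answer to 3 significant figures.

f/4.98

Rearrange H = f²/(N·c) + f for N: N = f² / ((H − f)·c).
N = 20² / ((13400 − 20) × 0.006) = 400 / 80.28 ≈ 4.98.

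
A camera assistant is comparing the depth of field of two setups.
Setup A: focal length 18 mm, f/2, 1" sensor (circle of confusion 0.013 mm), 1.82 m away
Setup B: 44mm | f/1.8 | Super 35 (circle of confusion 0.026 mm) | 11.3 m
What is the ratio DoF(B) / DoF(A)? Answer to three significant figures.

12.4

Setup A: H = 18²/(2×0.013) + 18 ≈ 12479.5 mm; DoF = Df − Dn = 2127.67 − 1590.07 ≈ 537.60 mm.
Setup B: H = 44²/(1.8×0.026) + 44 ≈ 41411.5 mm; DoF = Df − Dn = 15524.1 − 8883.0 ≈ 6641.1 mm.
Ratio = 6641.1 / 537.60 ≈ 12.4.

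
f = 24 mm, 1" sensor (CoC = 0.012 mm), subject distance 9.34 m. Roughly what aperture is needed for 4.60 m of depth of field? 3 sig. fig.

f/1.20

Write h = H − f = f²/(N·c). The thin-lens limits are Dn = s·h/(h + (s−f)) and Df = s·h/(h − (s−f)), so DoF = Df − Dn = 2·s·(s−f)·h / (h² − (s−f)²).
That is a quadratic in h: DoF·h² − 2·s·(s−f)·h − DoF·(s−f)² = 0 ⇒ h = (s−f)·(s + √(s² + DoF²)) / DoF = 9316 × (9340 + √(9340² + 4600²)) / 4600 = 9316 × (9340 + 10411.3) / 4600 ≈ 40001 mm.
Then N = f²/(c·h) = 24² / (0.012 × 40001) = 576 / 480.01 ≈ 1.20.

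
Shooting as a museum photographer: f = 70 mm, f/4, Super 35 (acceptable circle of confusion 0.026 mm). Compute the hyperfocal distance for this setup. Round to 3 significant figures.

47.2 m

Hyperfocal distance H = f²/(N·c) + f = 70²/(4 × 0.026) + 70 = 4900/0.104 + 70 ≈ 47185.4 mm ≈ 47.2 m.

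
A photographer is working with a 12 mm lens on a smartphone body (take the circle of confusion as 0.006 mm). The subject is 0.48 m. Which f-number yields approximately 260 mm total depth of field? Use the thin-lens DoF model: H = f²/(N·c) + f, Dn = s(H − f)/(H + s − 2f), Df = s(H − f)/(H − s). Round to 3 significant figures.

Write h = H − f = f²/(N·c). The thin-lens limits are Dn = s·h/(h + (s−f)) and Df = s·h/(h − (s−f)), so DoF = Df − Dn = 2·s·(s−f)·h / (h² − (s−f)²).
That is a quadratic in h: DoF·h² − 2·s·(s−f)·h − DoF·(s−f)² = 0 ⇒ h = (s−f)·(s + √(s² + DoF²)) / DoF = 468 × (480 + √(480² + 260²)) / 260 = 468 × (480 + 545.894) / 260 ≈ 1846.6 mm.
Then N = f²/(c·h) = 12² / (0.006 × 1846.6) = 144 / 11.080 ≈ 13.

f/13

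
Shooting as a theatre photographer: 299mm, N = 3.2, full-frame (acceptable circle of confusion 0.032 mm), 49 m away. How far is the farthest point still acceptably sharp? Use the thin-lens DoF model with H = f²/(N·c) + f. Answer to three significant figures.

51.9 m

Hyperfocal distance H = f²/(N·c) + f = 299²/(3.2 × 0.032) + 299 = 89401/0.1024 + 299 ≈ 873355.6 mm ≈ 873.4 m.
Far limit Df = s·(H − f)/(H − s) = 49000 × (873355.6 − 299) / (873355.6 − 49000) = 49000 × 873056.6 / 824355.6 ≈ 51895 mm ≈ 51.9 m.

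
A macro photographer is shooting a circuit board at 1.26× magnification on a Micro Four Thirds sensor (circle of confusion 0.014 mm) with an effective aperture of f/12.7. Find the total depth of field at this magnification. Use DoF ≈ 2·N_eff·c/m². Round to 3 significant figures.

0.224 mm

At magnification m, DoF ≈ 2·N_eff·c/m² = 2 × 12.7 × 0.014 / 1.26² = 0.3556 / 1.588 ≈ 0.224 mm.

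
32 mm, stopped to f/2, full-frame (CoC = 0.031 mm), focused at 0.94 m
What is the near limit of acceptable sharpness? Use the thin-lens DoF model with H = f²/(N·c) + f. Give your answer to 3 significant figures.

0.891 m

Hyperfocal distance H = f²/(N·c) + f = 32²/(2 × 0.031) + 32 = 1024/0.062 + 32 ≈ 16548.1 mm ≈ 16.55 m.
Near limit Dn = s·(H − f)/(H + s − 2f) = 940 × (16548.1 − 32) / (16548.1 + 940 − 2 × 32) = 940 × 16516.1 / 17424.1 ≈ 891.02 mm ≈ 0.891 m.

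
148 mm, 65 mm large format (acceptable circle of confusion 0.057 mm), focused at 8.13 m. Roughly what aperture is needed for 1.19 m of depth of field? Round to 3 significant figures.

f/3.50

Write h = H − f = f²/(N·c). The thin-lens limits are Dn = s·h/(h + (s−f)) and Df = s·h/(h − (s−f)), so DoF = Df − Dn = 2·s·(s−f)·h / (h² − (s−f)²).
That is a quadratic in h: DoF·h² − 2·s·(s−f)·h − DoF·(s−f)² = 0 ⇒ h = (s−f)·(s + √(s² + DoF²)) / DoF = 7982 × (8130 + √(8130² + 1190²)) / 1190 = 7982 × (8130 + 8216.63) / 1190 ≈ 109646 mm.
Then N = f²/(c·h) = 148² / (0.057 × 109646) = 21904 / 6249.8 ≈ 3.50.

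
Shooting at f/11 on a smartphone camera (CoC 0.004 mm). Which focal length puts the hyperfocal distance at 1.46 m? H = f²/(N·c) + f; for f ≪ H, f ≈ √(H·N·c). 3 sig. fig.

7.99 mm

From H = f²/(N·c) + f, with f ≪ H: f ≈ √(H·N·c) = √(1460 × 11 × 0.004) = √64.240 ≈ 8.015 mm.
Exact: f² + N·c·f − N·c·H = 0 ⇒ f = (−N·c + √((N·c)² + 4·N·c·H))/2 = (−0.044 + √256.96)/2 ≈ 7.9930 mm ≈ 7.99 mm.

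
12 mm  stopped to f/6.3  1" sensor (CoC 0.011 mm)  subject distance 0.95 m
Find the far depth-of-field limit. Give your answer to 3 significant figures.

1.73 m

Hyperfocal distance H = f²/(N·c) + f = 12²/(6.3 × 0.011) + 12 = 144/0.0693 + 12 ≈ 2089.9 mm ≈ 2.090 m.
Far limit Df = s·(H − f)/(H − s) = 950 × (2089.9 − 12) / (2089.9 − 950) = 950 × 2077.9 / 1139.9 ≈ 1731.7 mm ≈ 1.73 m.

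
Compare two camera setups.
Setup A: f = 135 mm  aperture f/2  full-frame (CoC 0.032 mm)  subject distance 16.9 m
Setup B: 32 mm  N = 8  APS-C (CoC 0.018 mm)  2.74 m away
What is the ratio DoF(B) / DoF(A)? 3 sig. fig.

Setup A: H = 135²/(2×0.032) + 135 ≈ 284900.6 mm; DoF = Df − Dn = 17957.2 − 15960.4 ≈ 1996.8 mm.
Setup B: H = 32²/(8×0.018) + 32 ≈ 7143.1 mm; DoF = Df − Dn = 4425.2 − 1984.3 ≈ 2440.9 mm.
Ratio = 2440.9 / 1996.8 ≈ 1.22.

1.22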